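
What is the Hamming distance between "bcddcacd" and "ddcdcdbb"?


Comparing "bcddcacd" and "ddcdcdbb" position by position:
  Position 0: 'b' vs 'd' => differ
  Position 1: 'c' vs 'd' => differ
  Position 2: 'd' vs 'c' => differ
  Position 3: 'd' vs 'd' => same
  Position 4: 'c' vs 'c' => same
  Position 5: 'a' vs 'd' => differ
  Position 6: 'c' vs 'b' => differ
  Position 7: 'd' vs 'b' => differ
Total differences (Hamming distance): 6

6


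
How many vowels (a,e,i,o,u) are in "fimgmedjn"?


Input: fimgmedjn
Checking each character:
  'f' at position 0: consonant
  'i' at position 1: vowel (running total: 1)
  'm' at position 2: consonant
  'g' at position 3: consonant
  'm' at position 4: consonant
  'e' at position 5: vowel (running total: 2)
  'd' at position 6: consonant
  'j' at position 7: consonant
  'n' at position 8: consonant
Total vowels: 2

2


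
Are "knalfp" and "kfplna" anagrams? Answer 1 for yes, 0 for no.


Strings: "knalfp", "kfplna"
Sorted first:  afklnp
Sorted second: afklnp
Sorted forms match => anagrams

1


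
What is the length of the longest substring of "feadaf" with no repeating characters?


Input: "feadaf"
Sliding window (track last position of each char):
  Position 0 ('f'): window [0,0] length 1 -- new best
  Position 1 ('e'): window [0,1] length 2 -- new best
  Position 2 ('a'): window [0,2] length 3 -- new best
  Position 3 ('d'): window [0,3] length 4 -- new best
  Position 4 ('a'): repeat (last at 2), move window start to 3
  Position 4 ('a'): window [3,4] length 2
  Position 5 ('f'): window [3,5] length 3
Longest substring with no repeats: "fead" with length 4

4


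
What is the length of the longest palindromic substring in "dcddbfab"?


Input: "dcddbfab"
Checking substrings for palindromes:
  [0:3] "dcd" (len 3) => palindrome
  [2:4] "dd" (len 2) => palindrome
Longest palindromic substring: "dcd" with length 3

3


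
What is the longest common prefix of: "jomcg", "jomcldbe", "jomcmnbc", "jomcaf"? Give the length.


Words: jomcg, jomcldbe, jomcmnbc, jomcaf
  Position 0: all 'j' => match
  Position 1: all 'o' => match
  Position 2: all 'm' => match
  Position 3: all 'c' => match
  Position 4: ('g', 'l', 'm', 'a') => mismatch, stop
LCP = "jomc" (length 4)

4


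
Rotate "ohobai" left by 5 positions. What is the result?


Input: "ohobai", rotate left by 5
First 5 characters: "ohoba"
Remaining characters: "i"
Concatenate remaining + first: "i" + "ohoba" = "iohoba"

iohoba


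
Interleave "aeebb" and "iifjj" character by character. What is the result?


Interleaving "aeebb" and "iifjj":
  Position 0: 'a' from first, 'i' from second => "ai"
  Position 1: 'e' from first, 'i' from second => "ei"
  Position 2: 'e' from first, 'f' from second => "ef"
  Position 3: 'b' from first, 'j' from second => "bj"
  Position 4: 'b' from first, 'j' from second => "bj"
Result: aieiefbjbj

aieiefbjbj


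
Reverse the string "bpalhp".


Input: bpalhp
Reading characters right to left:
  Position 5: 'p'
  Position 4: 'h'
  Position 3: 'l'
  Position 2: 'a'
  Position 1: 'p'
  Position 0: 'b'
Reversed: phlapb

phlapb


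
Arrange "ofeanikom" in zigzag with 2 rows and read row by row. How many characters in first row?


Zigzag "ofeanikom" into 2 rows:
Placing characters:
  'o' => row 0
  'f' => row 1
  'e' => row 0
  'a' => row 1
  'n' => row 0
  'i' => row 1
  'k' => row 0
  'o' => row 1
  'm' => row 0
Rows:
  Row 0: "oenkm"
  Row 1: "faio"
First row length: 5

5


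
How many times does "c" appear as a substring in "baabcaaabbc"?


Searching for "c" in "baabcaaabbc"
Scanning each position:
  Position 0: "b" => no
  Position 1: "a" => no
  Position 2: "a" => no
  Position 3: "b" => no
  Position 4: "c" => MATCH
  Position 5: "a" => no
  Position 6: "a" => no
  Position 7: "a" => no
  Position 8: "b" => no
  Position 9: "b" => no
  Position 10: "c" => MATCH
Total occurrences: 2

2


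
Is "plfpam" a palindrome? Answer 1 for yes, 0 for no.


Input: plfpam
Reversed: mapflp
  Compare pos 0 ('p') with pos 5 ('m'): MISMATCH
  Compare pos 1 ('l') with pos 4 ('a'): MISMATCH
  Compare pos 2 ('f') with pos 3 ('p'): MISMATCH
Result: not a palindrome

0


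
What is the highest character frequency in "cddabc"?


Input: cddabc
Character counts:
  'a': 1
  'b': 1
  'c': 2
  'd': 2
Maximum frequency: 2

2


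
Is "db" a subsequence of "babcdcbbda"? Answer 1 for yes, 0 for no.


Check if "db" is a subsequence of "babcdcbbda"
Greedy scan:
  Position 0 ('b'): no match needed
  Position 1 ('a'): no match needed
  Position 2 ('b'): no match needed
  Position 3 ('c'): no match needed
  Position 4 ('d'): matches sub[0] = 'd'
  Position 5 ('c'): no match needed
  Position 6 ('b'): matches sub[1] = 'b'
  Position 7 ('b'): no match needed
  Position 8 ('d'): no match needed
  Position 9 ('a'): no match needed
All 2 characters matched => is a subsequence

1


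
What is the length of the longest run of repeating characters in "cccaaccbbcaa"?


Input: "cccaaccbbcaa"
Scanning for longest run:
  Position 1 ('c'): continues run of 'c', length=2
  Position 2 ('c'): continues run of 'c', length=3
  Position 3 ('a'): new char, reset run to 1
  Position 4 ('a'): continues run of 'a', length=2
  Position 5 ('c'): new char, reset run to 1
  Position 6 ('c'): continues run of 'c', length=2
  Position 7 ('b'): new char, reset run to 1
  Position 8 ('b'): continues run of 'b', length=2
  Position 9 ('c'): new char, reset run to 1
  Position 10 ('a'): new char, reset run to 1
  Position 11 ('a'): continues run of 'a', length=2
Longest run: 'c' with length 3

3


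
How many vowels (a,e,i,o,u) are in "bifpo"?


Input: bifpo
Checking each character:
  'b' at position 0: consonant
  'i' at position 1: vowel (running total: 1)
  'f' at position 2: consonant
  'p' at position 3: consonant
  'o' at position 4: vowel (running total: 2)
Total vowels: 2

2


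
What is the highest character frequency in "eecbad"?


Input: eecbad
Character counts:
  'a': 1
  'b': 1
  'c': 1
  'd': 1
  'e': 2
Maximum frequency: 2

2


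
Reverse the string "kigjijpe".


Input: kigjijpe
Reading characters right to left:
  Position 7: 'e'
  Position 6: 'p'
  Position 5: 'j'
  Position 4: 'i'
  Position 3: 'j'
  Position 2: 'g'
  Position 1: 'i'
  Position 0: 'k'
Reversed: epjijgik

epjijgik


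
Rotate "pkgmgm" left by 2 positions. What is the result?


Input: "pkgmgm", rotate left by 2
First 2 characters: "pk"
Remaining characters: "gmgm"
Concatenate remaining + first: "gmgm" + "pk" = "gmgmpk"

gmgmpk


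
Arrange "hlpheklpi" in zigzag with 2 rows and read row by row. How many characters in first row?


Zigzag "hlpheklpi" into 2 rows:
Placing characters:
  'h' => row 0
  'l' => row 1
  'p' => row 0
  'h' => row 1
  'e' => row 0
  'k' => row 1
  'l' => row 0
  'p' => row 1
  'i' => row 0
Rows:
  Row 0: "hpeli"
  Row 1: "lhkp"
First row length: 5

5


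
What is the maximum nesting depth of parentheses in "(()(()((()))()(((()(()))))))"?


Input: "(()(()((()))()(((()(()))))))"
Tracking depth:
  Position 0 '(': depth becomes 1
  Position 1 '(': depth becomes 2
  Position 2 ')': depth becomes 1
  Position 3 '(': depth becomes 2
  Position 4 '(': depth becomes 3
  Position 5 ')': depth becomes 2
  Position 6 '(': depth becomes 3
  Position 7 '(': depth becomes 4
  Position 8 '(': depth becomes 5
  Position 9 ')': depth becomes 4
  Position 10 ')': depth becomes 3
  Position 11 ')': depth becomes 2
  Position 12 '(': depth becomes 3
  Position 13 ')': depth becomes 2
  Position 14 '(': depth becomes 3
  Position 15 '(': depth becomes 4
  Position 16 '(': depth becomes 5
  Position 17 '(': depth becomes 6
  Position 18 ')': depth becomes 5
  Position 19 '(': depth becomes 6
  Position 20 '(': depth becomes 7
  Position 21 ')': depth becomes 6
  Position 22 ')': depth becomes 5
  Position 23 ')': depth becomes 4
  Position 24 ')': depth becomes 3
  Position 25 ')': depth becomes 2
  Position 26 ')': depth becomes 1
  Position 27 ')': depth becomes 0
Maximum depth reached: 7

7


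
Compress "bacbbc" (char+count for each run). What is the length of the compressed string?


Input: bacbbc
Runs:
  'b' x 1 => "b1"
  'a' x 1 => "a1"
  'c' x 1 => "c1"
  'b' x 2 => "b2"
  'c' x 1 => "c1"
Compressed: "b1a1c1b2c1"
Compressed length: 10

10


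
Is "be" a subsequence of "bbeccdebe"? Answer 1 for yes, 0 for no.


Check if "be" is a subsequence of "bbeccdebe"
Greedy scan:
  Position 0 ('b'): matches sub[0] = 'b'
  Position 1 ('b'): no match needed
  Position 2 ('e'): matches sub[1] = 'e'
  Position 3 ('c'): no match needed
  Position 4 ('c'): no match needed
  Position 5 ('d'): no match needed
  Position 6 ('e'): no match needed
  Position 7 ('b'): no match needed
  Position 8 ('e'): no match needed
All 2 characters matched => is a subsequence

1


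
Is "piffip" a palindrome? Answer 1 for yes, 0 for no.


Input: piffip
Reversed: piffip
  Compare pos 0 ('p') with pos 5 ('p'): match
  Compare pos 1 ('i') with pos 4 ('i'): match
  Compare pos 2 ('f') with pos 3 ('f'): match
Result: palindrome

1


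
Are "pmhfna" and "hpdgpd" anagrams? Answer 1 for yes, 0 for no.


Strings: "pmhfna", "hpdgpd"
Sorted first:  afhmnp
Sorted second: ddghpp
Differ at position 0: 'a' vs 'd' => not anagrams

0


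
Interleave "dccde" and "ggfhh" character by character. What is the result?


Interleaving "dccde" and "ggfhh":
  Position 0: 'd' from first, 'g' from second => "dg"
  Position 1: 'c' from first, 'g' from second => "cg"
  Position 2: 'c' from first, 'f' from second => "cf"
  Position 3: 'd' from first, 'h' from second => "dh"
  Position 4: 'e' from first, 'h' from second => "eh"
Result: dgcgcfdheh

dgcgcfdheh


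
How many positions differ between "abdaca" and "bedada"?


Comparing "abdaca" and "bedada" position by position:
  Position 0: 'a' vs 'b' => DIFFER
  Position 1: 'b' vs 'e' => DIFFER
  Position 2: 'd' vs 'd' => same
  Position 3: 'a' vs 'a' => same
  Position 4: 'c' vs 'd' => DIFFER
  Position 5: 'a' vs 'a' => same
Positions that differ: 3

3


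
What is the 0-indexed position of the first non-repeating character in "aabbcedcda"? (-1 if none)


Input: aabbcedcda
Character frequencies:
  'a': 3
  'b': 2
  'c': 2
  'd': 2
  'e': 1
Scanning left to right for freq == 1:
  Position 0 ('a'): freq=3, skip
  Position 1 ('a'): freq=3, skip
  Position 2 ('b'): freq=2, skip
  Position 3 ('b'): freq=2, skip
  Position 4 ('c'): freq=2, skip
  Position 5 ('e'): unique! => answer = 5

5


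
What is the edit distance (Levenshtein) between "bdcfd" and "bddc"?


Computing edit distance: "bdcfd" -> "bddc"
DP table:
           b    d    d    c
      0    1    2    3    4
  b   1    0    1    2    3
  d   2    1    0    1    2
  c   3    2    1    1    1
  f   4    3    2    2    2
  d   5    4    3    2    3
Edit distance = dp[5][4] = 3

3


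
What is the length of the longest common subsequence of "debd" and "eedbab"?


LCS of "debd" and "eedbab"
DP table:
           e    e    d    b    a    b
      0    0    0    0    0    0    0
  d   0    0    0    1    1    1    1
  e   0    1    1    1    1    1    1
  b   0    1    1    1    2    2    2
  d   0    1    1    2    2    2    2
LCS length = dp[4][6] = 2

2


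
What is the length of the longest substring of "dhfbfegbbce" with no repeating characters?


Input: "dhfbfegbbce"
Sliding window (track last position of each char):
  Position 0 ('d'): window [0,0] length 1 -- new best
  Position 1 ('h'): window [0,1] length 2 -- new best
  Position 2 ('f'): window [0,2] length 3 -- new best
  Position 3 ('b'): window [0,3] length 4 -- new best
  Position 4 ('f'): repeat (last at 2), move window start to 3
  Position 4 ('f'): window [3,4] length 2
  Position 5 ('e'): window [3,5] length 3
  Position 6 ('g'): window [3,6] length 4
  Position 7 ('b'): repeat (last at 3), move window start to 4
  Position 7 ('b'): window [4,7] length 4
  Position 8 ('b'): repeat (last at 7), move window start to 8
  Position 8 ('b'): window [8,8] length 1
  Position 9 ('c'): window [8,9] length 2
  Position 10 ('e'): window [8,10] length 3
Longest substring with no repeats: "dhfb" with length 4

4


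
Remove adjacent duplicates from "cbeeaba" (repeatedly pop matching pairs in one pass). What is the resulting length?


Input: cbeeaba
Stack-based adjacent duplicate removal:
  Read 'c': push. Stack: c
  Read 'b': push. Stack: cb
  Read 'e': push. Stack: cbe
  Read 'e': matches stack top 'e' => pop. Stack: cb
  Read 'a': push. Stack: cba
  Read 'b': push. Stack: cbab
  Read 'a': push. Stack: cbaba
Final stack: "cbaba" (length 5)

5


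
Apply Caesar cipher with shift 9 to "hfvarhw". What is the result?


Caesar cipher: shift "hfvarhw" by 9
  'h' (pos 7) + 9 = pos 16 = 'q'
  'f' (pos 5) + 9 = pos 14 = 'o'
  'v' (pos 21) + 9 = pos 4 = 'e'
  'a' (pos 0) + 9 = pos 9 = 'j'
  'r' (pos 17) + 9 = pos 0 = 'a'
  'h' (pos 7) + 9 = pos 16 = 'q'
  'w' (pos 22) + 9 = pos 5 = 'f'
Result: qoejaqf

qoejaqf


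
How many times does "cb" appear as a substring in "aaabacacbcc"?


Searching for "cb" in "aaabacacbcc"
Scanning each position:
  Position 0: "aa" => no
  Position 1: "aa" => no
  Position 2: "ab" => no
  Position 3: "ba" => no
  Position 4: "ac" => no
  Position 5: "ca" => no
  Position 6: "ac" => no
  Position 7: "cb" => MATCH
  Position 8: "bc" => no
  Position 9: "cc" => no
Total occurrences: 1

1


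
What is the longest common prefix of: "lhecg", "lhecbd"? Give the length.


Words: lhecg, lhecbd
  Position 0: all 'l' => match
  Position 1: all 'h' => match
  Position 2: all 'e' => match
  Position 3: all 'c' => match
  Position 4: ('g', 'b') => mismatch, stop
LCP = "lhec" (length 4)

4


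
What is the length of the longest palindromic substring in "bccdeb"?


Input: "bccdeb"
Checking substrings for palindromes:
  [1:3] "cc" (len 2) => palindrome
Longest palindromic substring: "cc" with length 2

2


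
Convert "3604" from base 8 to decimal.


Input: "3604" in base 8
Positional expansion:
  Digit '3' (value 3) x 8^3 = 1536
  Digit '6' (value 6) x 8^2 = 384
  Digit '0' (value 0) x 8^1 = 0
  Digit '4' (value 4) x 8^0 = 4
Sum = 1924

1924


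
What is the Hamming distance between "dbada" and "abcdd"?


Comparing "dbada" and "abcdd" position by position:
  Position 0: 'd' vs 'a' => differ
  Position 1: 'b' vs 'b' => same
  Position 2: 'a' vs 'c' => differ
  Position 3: 'd' vs 'd' => same
  Position 4: 'a' vs 'd' => differ
Total differences (Hamming distance): 3

3


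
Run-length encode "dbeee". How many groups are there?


Input: dbeee
Scanning for consecutive runs:
  Group 1: 'd' x 1 (positions 0-0)
  Group 2: 'b' x 1 (positions 1-1)
  Group 3: 'e' x 3 (positions 2-4)
Total groups: 3

3


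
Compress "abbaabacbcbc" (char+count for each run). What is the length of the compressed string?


Input: abbaabacbcbc
Runs:
  'a' x 1 => "a1"
  'b' x 2 => "b2"
  'a' x 2 => "a2"
  'b' x 1 => "b1"
  'a' x 1 => "a1"
  'c' x 1 => "c1"
  'b' x 1 => "b1"
  'c' x 1 => "c1"
  'b' x 1 => "b1"
  'c' x 1 => "c1"
Compressed: "a1b2a2b1a1c1b1c1b1c1"
Compressed length: 20

20


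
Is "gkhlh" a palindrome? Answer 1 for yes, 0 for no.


Input: gkhlh
Reversed: hlhkg
  Compare pos 0 ('g') with pos 4 ('h'): MISMATCH
  Compare pos 1 ('k') with pos 3 ('l'): MISMATCH
Result: not a palindrome

0


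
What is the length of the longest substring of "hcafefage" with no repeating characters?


Input: "hcafefage"
Sliding window (track last position of each char):
  Position 0 ('h'): window [0,0] length 1 -- new best
  Position 1 ('c'): window [0,1] length 2 -- new best
  Position 2 ('a'): window [0,2] length 3 -- new best
  Position 3 ('f'): window [0,3] length 4 -- new best
  Position 4 ('e'): window [0,4] length 5 -- new best
  Position 5 ('f'): repeat (last at 3), move window start to 4
  Position 5 ('f'): window [4,5] length 2
  Position 6 ('a'): window [4,6] length 3
  Position 7 ('g'): window [4,7] length 4
  Position 8 ('e'): repeat (last at 4), move window start to 5
  Position 8 ('e'): window [5,8] length 4
Longest substring with no repeats: "hcafe" with length 5

5


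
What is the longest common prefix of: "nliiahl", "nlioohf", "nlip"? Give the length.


Words: nliiahl, nlioohf, nlip
  Position 0: all 'n' => match
  Position 1: all 'l' => match
  Position 2: all 'i' => match
  Position 3: ('i', 'o', 'p') => mismatch, stop
LCP = "nli" (length 3)

3


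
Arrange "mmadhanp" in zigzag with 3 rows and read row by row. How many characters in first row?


Zigzag "mmadhanp" into 3 rows:
Placing characters:
  'm' => row 0
  'm' => row 1
  'a' => row 2
  'd' => row 1
  'h' => row 0
  'a' => row 1
  'n' => row 2
  'p' => row 1
Rows:
  Row 0: "mh"
  Row 1: "mdap"
  Row 2: "an"
First row length: 2

2


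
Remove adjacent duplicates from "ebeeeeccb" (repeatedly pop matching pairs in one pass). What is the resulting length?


Input: ebeeeeccb
Stack-based adjacent duplicate removal:
  Read 'e': push. Stack: e
  Read 'b': push. Stack: eb
  Read 'e': push. Stack: ebe
  Read 'e': matches stack top 'e' => pop. Stack: eb
  Read 'e': push. Stack: ebe
  Read 'e': matches stack top 'e' => pop. Stack: eb
  Read 'c': push. Stack: ebc
  Read 'c': matches stack top 'c' => pop. Stack: eb
  Read 'b': matches stack top 'b' => pop. Stack: e
Final stack: "e" (length 1)

1


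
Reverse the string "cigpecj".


Input: cigpecj
Reading characters right to left:
  Position 6: 'j'
  Position 5: 'c'
  Position 4: 'e'
  Position 3: 'p'
  Position 2: 'g'
  Position 1: 'i'
  Position 0: 'c'
Reversed: jcepgic

jcepgic


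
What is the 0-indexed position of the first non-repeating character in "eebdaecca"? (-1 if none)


Input: eebdaecca
Character frequencies:
  'a': 2
  'b': 1
  'c': 2
  'd': 1
  'e': 3
Scanning left to right for freq == 1:
  Position 0 ('e'): freq=3, skip
  Position 1 ('e'): freq=3, skip
  Position 2 ('b'): unique! => answer = 2

2


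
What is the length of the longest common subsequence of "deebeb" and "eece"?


LCS of "deebeb" and "eece"
DP table:
           e    e    c    e
      0    0    0    0    0
  d   0    0    0    0    0
  e   0    1    1    1    1
  e   0    1    2    2    2
  b   0    1    2    2    2
  e   0    1    2    2    3
  b   0    1    2    2    3
LCS length = dp[6][4] = 3

3


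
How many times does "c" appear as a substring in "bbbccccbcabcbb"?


Searching for "c" in "bbbccccbcabcbb"
Scanning each position:
  Position 0: "b" => no
  Position 1: "b" => no
  Position 2: "b" => no
  Position 3: "c" => MATCH
  Position 4: "c" => MATCH
  Position 5: "c" => MATCH
  Position 6: "c" => MATCH
  Position 7: "b" => no
  Position 8: "c" => MATCH
  Position 9: "a" => no
  Position 10: "b" => no
  Position 11: "c" => MATCH
  Position 12: "b" => no
  Position 13: "b" => no
Total occurrences: 6

6


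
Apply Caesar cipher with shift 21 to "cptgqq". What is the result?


Caesar cipher: shift "cptgqq" by 21
  'c' (pos 2) + 21 = pos 23 = 'x'
  'p' (pos 15) + 21 = pos 10 = 'k'
  't' (pos 19) + 21 = pos 14 = 'o'
  'g' (pos 6) + 21 = pos 1 = 'b'
  'q' (pos 16) + 21 = pos 11 = 'l'
  'q' (pos 16) + 21 = pos 11 = 'l'
Result: xkobll

xkobll


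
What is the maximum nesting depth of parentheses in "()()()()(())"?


Input: "()()()()(())"
Tracking depth:
  Position 0 '(': depth becomes 1
  Position 1 ')': depth becomes 0
  Position 2 '(': depth becomes 1
  Position 3 ')': depth becomes 0
  Position 4 '(': depth becomes 1
  Position 5 ')': depth becomes 0
  Position 6 '(': depth becomes 1
  Position 7 ')': depth becomes 0
  Position 8 '(': depth becomes 1
  Position 9 '(': depth becomes 2
  Position 10 ')': depth becomes 1
  Position 11 ')': depth becomes 0
Maximum depth reached: 2

2


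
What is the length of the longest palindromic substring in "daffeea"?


Input: "daffeea"
Checking substrings for palindromes:
  [2:4] "ff" (len 2) => palindrome
  [4:6] "ee" (len 2) => palindrome
Longest palindromic substring: "ff" with length 2

2


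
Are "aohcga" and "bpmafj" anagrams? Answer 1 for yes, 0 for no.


Strings: "aohcga", "bpmafj"
Sorted first:  aacgho
Sorted second: abfjmp
Differ at position 1: 'a' vs 'b' => not anagrams

0


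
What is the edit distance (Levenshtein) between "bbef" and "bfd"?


Computing edit distance: "bbef" -> "bfd"
DP table:
           b    f    d
      0    1    2    3
  b   1    0    1    2
  b   2    1    1    2
  e   3    2    2    2
  f   4    3    2    3
Edit distance = dp[4][3] = 3

3


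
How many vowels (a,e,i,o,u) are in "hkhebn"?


Input: hkhebn
Checking each character:
  'h' at position 0: consonant
  'k' at position 1: consonant
  'h' at position 2: consonant
  'e' at position 3: vowel (running total: 1)
  'b' at position 4: consonant
  'n' at position 5: consonant
Total vowels: 1

1


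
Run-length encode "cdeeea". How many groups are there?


Input: cdeeea
Scanning for consecutive runs:
  Group 1: 'c' x 1 (positions 0-0)
  Group 2: 'd' x 1 (positions 1-1)
  Group 3: 'e' x 3 (positions 2-4)
  Group 4: 'a' x 1 (positions 5-5)
Total groups: 4

4


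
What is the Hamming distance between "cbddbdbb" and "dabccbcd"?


Comparing "cbddbdbb" and "dabccbcd" position by position:
  Position 0: 'c' vs 'd' => differ
  Position 1: 'b' vs 'a' => differ
  Position 2: 'd' vs 'b' => differ
  Position 3: 'd' vs 'c' => differ
  Position 4: 'b' vs 'c' => differ
  Position 5: 'd' vs 'b' => differ
  Position 6: 'b' vs 'c' => differ
  Position 7: 'b' vs 'd' => differ
Total differences (Hamming distance): 8

8


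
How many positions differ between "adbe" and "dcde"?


Comparing "adbe" and "dcde" position by position:
  Position 0: 'a' vs 'd' => DIFFER
  Position 1: 'd' vs 'c' => DIFFER
  Position 2: 'b' vs 'd' => DIFFER
  Position 3: 'e' vs 'e' => same
Positions that differ: 3

3


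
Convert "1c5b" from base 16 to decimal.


Input: "1c5b" in base 16
Positional expansion:
  Digit '1' (value 1) x 16^3 = 4096
  Digit 'c' (value 12) x 16^2 = 3072
  Digit '5' (value 5) x 16^1 = 80
  Digit 'b' (value 11) x 16^0 = 11
Sum = 7259

7259


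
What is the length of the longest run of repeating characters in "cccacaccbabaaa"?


Input: "cccacaccbabaaa"
Scanning for longest run:
  Position 1 ('c'): continues run of 'c', length=2
  Position 2 ('c'): continues run of 'c', length=3
  Position 3 ('a'): new char, reset run to 1
  Position 4 ('c'): new char, reset run to 1
  Position 5 ('a'): new char, reset run to 1
  Position 6 ('c'): new char, reset run to 1
  Position 7 ('c'): continues run of 'c', length=2
  Position 8 ('b'): new char, reset run to 1
  Position 9 ('a'): new char, reset run to 1
  Position 10 ('b'): new char, reset run to 1
  Position 11 ('a'): new char, reset run to 1
  Position 12 ('a'): continues run of 'a', length=2
  Position 13 ('a'): continues run of 'a', length=3
Longest run: 'c' with length 3

3


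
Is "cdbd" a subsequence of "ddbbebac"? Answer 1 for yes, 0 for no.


Check if "cdbd" is a subsequence of "ddbbebac"
Greedy scan:
  Position 0 ('d'): no match needed
  Position 1 ('d'): no match needed
  Position 2 ('b'): no match needed
  Position 3 ('b'): no match needed
  Position 4 ('e'): no match needed
  Position 5 ('b'): no match needed
  Position 6 ('a'): no match needed
  Position 7 ('c'): matches sub[0] = 'c'
Only matched 1/4 characters => not a subsequence

0


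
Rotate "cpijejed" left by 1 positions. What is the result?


Input: "cpijejed", rotate left by 1
First 1 characters: "c"
Remaining characters: "pijejed"
Concatenate remaining + first: "pijejed" + "c" = "pijejedc"

pijejedc


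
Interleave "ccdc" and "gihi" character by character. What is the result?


Interleaving "ccdc" and "gihi":
  Position 0: 'c' from first, 'g' from second => "cg"
  Position 1: 'c' from first, 'i' from second => "ci"
  Position 2: 'd' from first, 'h' from second => "dh"
  Position 3: 'c' from first, 'i' from second => "ci"
Result: cgcidhci

cgcidhci


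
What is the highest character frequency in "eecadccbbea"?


Input: eecadccbbea
Character counts:
  'a': 2
  'b': 2
  'c': 3
  'd': 1
  'e': 3
Maximum frequency: 3

3


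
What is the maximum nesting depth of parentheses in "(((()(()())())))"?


Input: "(((()(()())())))"
Tracking depth:
  Position 0 '(': depth becomes 1
  Position 1 '(': depth becomes 2
  Position 2 '(': depth becomes 3
  Position 3 '(': depth becomes 4
  Position 4 ')': depth becomes 3
  Position 5 '(': depth becomes 4
  Position 6 '(': depth becomes 5
  Position 7 ')': depth becomes 4
  Position 8 '(': depth becomes 5
  Position 9 ')': depth becomes 4
  Position 10 ')': depth becomes 3
  Position 11 '(': depth becomes 4
  Position 12 ')': depth becomes 3
  Position 13 ')': depth becomes 2
  Position 14 ')': depth becomes 1
  Position 15 ')': depth becomes 0
Maximum depth reached: 5

5


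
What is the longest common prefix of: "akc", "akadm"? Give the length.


Words: akc, akadm
  Position 0: all 'a' => match
  Position 1: all 'k' => match
  Position 2: ('c', 'a') => mismatch, stop
LCP = "ak" (length 2)

2


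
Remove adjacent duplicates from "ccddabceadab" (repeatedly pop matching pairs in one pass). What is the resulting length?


Input: ccddabceadab
Stack-based adjacent duplicate removal:
  Read 'c': push. Stack: c
  Read 'c': matches stack top 'c' => pop. Stack: (empty)
  Read 'd': push. Stack: d
  Read 'd': matches stack top 'd' => pop. Stack: (empty)
  Read 'a': push. Stack: a
  Read 'b': push. Stack: ab
  Read 'c': push. Stack: abc
  Read 'e': push. Stack: abce
  Read 'a': push. Stack: abcea
  Read 'd': push. Stack: abcead
  Read 'a': push. Stack: abceada
  Read 'b': push. Stack: abceadab
Final stack: "abceadab" (length 8)

8


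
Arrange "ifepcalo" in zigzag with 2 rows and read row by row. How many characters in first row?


Zigzag "ifepcalo" into 2 rows:
Placing characters:
  'i' => row 0
  'f' => row 1
  'e' => row 0
  'p' => row 1
  'c' => row 0
  'a' => row 1
  'l' => row 0
  'o' => row 1
Rows:
  Row 0: "iecl"
  Row 1: "fpao"
First row length: 4

4


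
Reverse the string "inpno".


Input: inpno
Reading characters right to left:
  Position 4: 'o'
  Position 3: 'n'
  Position 2: 'p'
  Position 1: 'n'
  Position 0: 'i'
Reversed: onpni

onpni


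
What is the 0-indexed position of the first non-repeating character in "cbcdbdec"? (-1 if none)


Input: cbcdbdec
Character frequencies:
  'b': 2
  'c': 3
  'd': 2
  'e': 1
Scanning left to right for freq == 1:
  Position 0 ('c'): freq=3, skip
  Position 1 ('b'): freq=2, skip
  Position 2 ('c'): freq=3, skip
  Position 3 ('d'): freq=2, skip
  Position 4 ('b'): freq=2, skip
  Position 5 ('d'): freq=2, skip
  Position 6 ('e'): unique! => answer = 6

6


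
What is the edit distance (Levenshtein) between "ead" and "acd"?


Computing edit distance: "ead" -> "acd"
DP table:
           a    c    d
      0    1    2    3
  e   1    1    2    3
  a   2    1    2    3
  d   3    2    2    2
Edit distance = dp[3][3] = 2

2


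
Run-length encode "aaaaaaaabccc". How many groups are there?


Input: aaaaaaaabccc
Scanning for consecutive runs:
  Group 1: 'a' x 8 (positions 0-7)
  Group 2: 'b' x 1 (positions 8-8)
  Group 3: 'c' x 3 (positions 9-11)
Total groups: 3

3


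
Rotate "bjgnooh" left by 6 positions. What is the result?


Input: "bjgnooh", rotate left by 6
First 6 characters: "bjgnoo"
Remaining characters: "h"
Concatenate remaining + first: "h" + "bjgnoo" = "hbjgnoo"

hbjgnoo


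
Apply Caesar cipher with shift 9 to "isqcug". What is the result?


Caesar cipher: shift "isqcug" by 9
  'i' (pos 8) + 9 = pos 17 = 'r'
  's' (pos 18) + 9 = pos 1 = 'b'
  'q' (pos 16) + 9 = pos 25 = 'z'
  'c' (pos 2) + 9 = pos 11 = 'l'
  'u' (pos 20) + 9 = pos 3 = 'd'
  'g' (pos 6) + 9 = pos 15 = 'p'
Result: rbzldp

rbzldp


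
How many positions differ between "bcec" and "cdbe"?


Comparing "bcec" and "cdbe" position by position:
  Position 0: 'b' vs 'c' => DIFFER
  Position 1: 'c' vs 'd' => DIFFER
  Position 2: 'e' vs 'b' => DIFFER
  Position 3: 'c' vs 'e' => DIFFER
Positions that differ: 4

4


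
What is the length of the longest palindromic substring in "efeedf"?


Input: "efeedf"
Checking substrings for palindromes:
  [0:3] "efe" (len 3) => palindrome
  [2:4] "ee" (len 2) => palindrome
Longest palindromic substring: "efe" with length 3

3


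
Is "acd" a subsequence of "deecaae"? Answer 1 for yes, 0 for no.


Check if "acd" is a subsequence of "deecaae"
Greedy scan:
  Position 0 ('d'): no match needed
  Position 1 ('e'): no match needed
  Position 2 ('e'): no match needed
  Position 3 ('c'): no match needed
  Position 4 ('a'): matches sub[0] = 'a'
  Position 5 ('a'): no match needed
  Position 6 ('e'): no match needed
Only matched 1/3 characters => not a subsequence

0


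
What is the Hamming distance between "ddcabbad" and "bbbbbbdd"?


Comparing "ddcabbad" and "bbbbbbdd" position by position:
  Position 0: 'd' vs 'b' => differ
  Position 1: 'd' vs 'b' => differ
  Position 2: 'c' vs 'b' => differ
  Position 3: 'a' vs 'b' => differ
  Position 4: 'b' vs 'b' => same
  Position 5: 'b' vs 'b' => same
  Position 6: 'a' vs 'd' => differ
  Position 7: 'd' vs 'd' => same
Total differences (Hamming distance): 5

5


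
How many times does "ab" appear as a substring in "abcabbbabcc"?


Searching for "ab" in "abcabbbabcc"
Scanning each position:
  Position 0: "ab" => MATCH
  Position 1: "bc" => no
  Position 2: "ca" => no
  Position 3: "ab" => MATCH
  Position 4: "bb" => no
  Position 5: "bb" => no
  Position 6: "ba" => no
  Position 7: "ab" => MATCH
  Position 8: "bc" => no
  Position 9: "cc" => no
Total occurrences: 3

3


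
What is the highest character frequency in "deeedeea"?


Input: deeedeea
Character counts:
  'a': 1
  'd': 2
  'e': 5
Maximum frequency: 5

5


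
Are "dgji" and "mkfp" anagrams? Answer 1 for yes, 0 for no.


Strings: "dgji", "mkfp"
Sorted first:  dgij
Sorted second: fkmp
Differ at position 0: 'd' vs 'f' => not anagrams

0


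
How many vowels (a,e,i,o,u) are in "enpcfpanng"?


Input: enpcfpanng
Checking each character:
  'e' at position 0: vowel (running total: 1)
  'n' at position 1: consonant
  'p' at position 2: consonant
  'c' at position 3: consonant
  'f' at position 4: consonant
  'p' at position 5: consonant
  'a' at position 6: vowel (running total: 2)
  'n' at position 7: consonant
  'n' at position 8: consonant
  'g' at position 9: consonant
Total vowels: 2

2


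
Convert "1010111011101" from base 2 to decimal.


Input: "1010111011101" in base 2
Positional expansion:
  Digit '1' (value 1) x 2^12 = 4096
  Digit '0' (value 0) x 2^11 = 0
  Digit '1' (value 1) x 2^10 = 1024
  Digit '0' (value 0) x 2^9 = 0
  Digit '1' (value 1) x 2^8 = 256
  Digit '1' (value 1) x 2^7 = 128
  Digit '1' (value 1) x 2^6 = 64
  Digit '0' (value 0) x 2^5 = 0
  Digit '1' (value 1) x 2^4 = 16
  Digit '1' (value 1) x 2^3 = 8
  Digit '1' (value 1) x 2^2 = 4
  Digit '0' (value 0) x 2^1 = 0
  Digit '1' (value 1) x 2^0 = 1
Sum = 5597

5597


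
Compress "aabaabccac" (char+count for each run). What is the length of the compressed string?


Input: aabaabccac
Runs:
  'a' x 2 => "a2"
  'b' x 1 => "b1"
  'a' x 2 => "a2"
  'b' x 1 => "b1"
  'c' x 2 => "c2"
  'a' x 1 => "a1"
  'c' x 1 => "c1"
Compressed: "a2b1a2b1c2a1c1"
Compressed length: 14

14


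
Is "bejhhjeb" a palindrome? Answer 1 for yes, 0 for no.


Input: bejhhjeb
Reversed: bejhhjeb
  Compare pos 0 ('b') with pos 7 ('b'): match
  Compare pos 1 ('e') with pos 6 ('e'): match
  Compare pos 2 ('j') with pos 5 ('j'): match
  Compare pos 3 ('h') with pos 4 ('h'): match
Result: palindrome

1


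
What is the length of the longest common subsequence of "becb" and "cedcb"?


LCS of "becb" and "cedcb"
DP table:
           c    e    d    c    b
      0    0    0    0    0    0
  b   0    0    0    0    0    1
  e   0    0    1    1    1    1
  c   0    1    1    1    2    2
  b   0    1    1    1    2    3
LCS length = dp[4][5] = 3

3


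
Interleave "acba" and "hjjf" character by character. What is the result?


Interleaving "acba" and "hjjf":
  Position 0: 'a' from first, 'h' from second => "ah"
  Position 1: 'c' from first, 'j' from second => "cj"
  Position 2: 'b' from first, 'j' from second => "bj"
  Position 3: 'a' from first, 'f' from second => "af"
Result: ahcjbjaf

ahcjbjaf


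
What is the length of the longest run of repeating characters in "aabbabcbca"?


Input: "aabbabcbca"
Scanning for longest run:
  Position 1 ('a'): continues run of 'a', length=2
  Position 2 ('b'): new char, reset run to 1
  Position 3 ('b'): continues run of 'b', length=2
  Position 4 ('a'): new char, reset run to 1
  Position 5 ('b'): new char, reset run to 1
  Position 6 ('c'): new char, reset run to 1
  Position 7 ('b'): new char, reset run to 1
  Position 8 ('c'): new char, reset run to 1
  Position 9 ('a'): new char, reset run to 1
Longest run: 'a' with length 2

2


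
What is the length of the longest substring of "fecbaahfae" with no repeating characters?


Input: "fecbaahfae"
Sliding window (track last position of each char):
  Position 0 ('f'): window [0,0] length 1 -- new best
  Position 1 ('e'): window [0,1] length 2 -- new best
  Position 2 ('c'): window [0,2] length 3 -- new best
  Position 3 ('b'): window [0,3] length 4 -- new best
  Position 4 ('a'): window [0,4] length 5 -- new best
  Position 5 ('a'): repeat (last at 4), move window start to 5
  Position 5 ('a'): window [5,5] length 1
  Position 6 ('h'): window [5,6] length 2
  Position 7 ('f'): window [5,7] length 3
  Position 8 ('a'): repeat (last at 5), move window start to 6
  Position 8 ('a'): window [6,8] length 3
  Position 9 ('e'): window [6,9] length 4
Longest substring with no repeats: "fecba" with length 5

5


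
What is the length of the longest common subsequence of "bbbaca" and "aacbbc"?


LCS of "bbbaca" and "aacbbc"
DP table:
           a    a    c    b    b    c
      0    0    0    0    0    0    0
  b   0    0    0    0    1    1    1
  b   0    0    0    0    1    2    2
  b   0    0    0    0    1    2    2
  a   0    1    1    1    1    2    2
  c   0    1    1    2    2    2    3
  a   0    1    2    2    2    2    3
LCS length = dp[6][6] = 3

3


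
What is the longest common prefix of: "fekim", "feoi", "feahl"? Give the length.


Words: fekim, feoi, feahl
  Position 0: all 'f' => match
  Position 1: all 'e' => match
  Position 2: ('k', 'o', 'a') => mismatch, stop
LCP = "fe" (length 2)

2


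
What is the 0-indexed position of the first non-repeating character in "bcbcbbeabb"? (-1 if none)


Input: bcbcbbeabb
Character frequencies:
  'a': 1
  'b': 6
  'c': 2
  'e': 1
Scanning left to right for freq == 1:
  Position 0 ('b'): freq=6, skip
  Position 1 ('c'): freq=2, skip
  Position 2 ('b'): freq=6, skip
  Position 3 ('c'): freq=2, skip
  Position 4 ('b'): freq=6, skip
  Position 5 ('b'): freq=6, skip
  Position 6 ('e'): unique! => answer = 6

6


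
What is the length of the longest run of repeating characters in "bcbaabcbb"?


Input: "bcbaabcbb"
Scanning for longest run:
  Position 1 ('c'): new char, reset run to 1
  Position 2 ('b'): new char, reset run to 1
  Position 3 ('a'): new char, reset run to 1
  Position 4 ('a'): continues run of 'a', length=2
  Position 5 ('b'): new char, reset run to 1
  Position 6 ('c'): new char, reset run to 1
  Position 7 ('b'): new char, reset run to 1
  Position 8 ('b'): continues run of 'b', length=2
Longest run: 'a' with length 2

2


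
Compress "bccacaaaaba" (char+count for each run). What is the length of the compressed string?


Input: bccacaaaaba
Runs:
  'b' x 1 => "b1"
  'c' x 2 => "c2"
  'a' x 1 => "a1"
  'c' x 1 => "c1"
  'a' x 4 => "a4"
  'b' x 1 => "b1"
  'a' x 1 => "a1"
Compressed: "b1c2a1c1a4b1a1"
Compressed length: 14

14


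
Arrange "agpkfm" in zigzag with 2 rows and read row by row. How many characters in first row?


Zigzag "agpkfm" into 2 rows:
Placing characters:
  'a' => row 0
  'g' => row 1
  'p' => row 0
  'k' => row 1
  'f' => row 0
  'm' => row 1
Rows:
  Row 0: "apf"
  Row 1: "gkm"
First row length: 3

3


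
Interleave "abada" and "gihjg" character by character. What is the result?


Interleaving "abada" and "gihjg":
  Position 0: 'a' from first, 'g' from second => "ag"
  Position 1: 'b' from first, 'i' from second => "bi"
  Position 2: 'a' from first, 'h' from second => "ah"
  Position 3: 'd' from first, 'j' from second => "dj"
  Position 4: 'a' from first, 'g' from second => "ag"
Result: agbiahdjag

agbiahdjag


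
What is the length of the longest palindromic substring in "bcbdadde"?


Input: "bcbdadde"
Checking substrings for palindromes:
  [0:3] "bcb" (len 3) => palindrome
  [3:6] "dad" (len 3) => palindrome
  [5:7] "dd" (len 2) => palindrome
Longest palindromic substring: "bcb" with length 3

3


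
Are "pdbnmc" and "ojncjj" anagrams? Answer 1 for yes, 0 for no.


Strings: "pdbnmc", "ojncjj"
Sorted first:  bcdmnp
Sorted second: cjjjno
Differ at position 0: 'b' vs 'c' => not anagrams

0


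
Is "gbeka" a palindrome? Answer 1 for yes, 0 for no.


Input: gbeka
Reversed: akebg
  Compare pos 0 ('g') with pos 4 ('a'): MISMATCH
  Compare pos 1 ('b') with pos 3 ('k'): MISMATCH
Result: not a palindrome

0


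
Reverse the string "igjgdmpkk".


Input: igjgdmpkk
Reading characters right to left:
  Position 8: 'k'
  Position 7: 'k'
  Position 6: 'p'
  Position 5: 'm'
  Position 4: 'd'
  Position 3: 'g'
  Position 2: 'j'
  Position 1: 'g'
  Position 0: 'i'
Reversed: kkpmdgjgi

kkpmdgjgi


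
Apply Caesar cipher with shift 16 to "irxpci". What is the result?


Caesar cipher: shift "irxpci" by 16
  'i' (pos 8) + 16 = pos 24 = 'y'
  'r' (pos 17) + 16 = pos 7 = 'h'
  'x' (pos 23) + 16 = pos 13 = 'n'
  'p' (pos 15) + 16 = pos 5 = 'f'
  'c' (pos 2) + 16 = pos 18 = 's'
  'i' (pos 8) + 16 = pos 24 = 'y'
Result: yhnfsy

yhnfsy


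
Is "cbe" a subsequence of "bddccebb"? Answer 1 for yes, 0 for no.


Check if "cbe" is a subsequence of "bddccebb"
Greedy scan:
  Position 0 ('b'): no match needed
  Position 1 ('d'): no match needed
  Position 2 ('d'): no match needed
  Position 3 ('c'): matches sub[0] = 'c'
  Position 4 ('c'): no match needed
  Position 5 ('e'): no match needed
  Position 6 ('b'): matches sub[1] = 'b'
  Position 7 ('b'): no match needed
Only matched 2/3 characters => not a subsequence

0


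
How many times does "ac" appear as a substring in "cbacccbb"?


Searching for "ac" in "cbacccbb"
Scanning each position:
  Position 0: "cb" => no
  Position 1: "ba" => no
  Position 2: "ac" => MATCH
  Position 3: "cc" => no
  Position 4: "cc" => no
  Position 5: "cb" => no
  Position 6: "bb" => no
Total occurrences: 1

1


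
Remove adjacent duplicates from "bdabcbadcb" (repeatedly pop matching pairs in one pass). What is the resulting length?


Input: bdabcbadcb
Stack-based adjacent duplicate removal:
  Read 'b': push. Stack: b
  Read 'd': push. Stack: bd
  Read 'a': push. Stack: bda
  Read 'b': push. Stack: bdab
  Read 'c': push. Stack: bdabc
  Read 'b': push. Stack: bdabcb
  Read 'a': push. Stack: bdabcba
  Read 'd': push. Stack: bdabcbad
  Read 'c': push. Stack: bdabcbadc
  Read 'b': push. Stack: bdabcbadcb
Final stack: "bdabcbadcb" (length 10)

10


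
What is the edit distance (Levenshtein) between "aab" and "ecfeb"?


Computing edit distance: "aab" -> "ecfeb"
DP table:
           e    c    f    e    b
      0    1    2    3    4    5
  a   1    1    2    3    4    5
  a   2    2    2    3    4    5
  b   3    3    3    3    4    4
Edit distance = dp[3][5] = 4

4


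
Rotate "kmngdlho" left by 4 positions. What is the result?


Input: "kmngdlho", rotate left by 4
First 4 characters: "kmng"
Remaining characters: "dlho"
Concatenate remaining + first: "dlho" + "kmng" = "dlhokmng"

dlhokmng


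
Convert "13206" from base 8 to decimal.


Input: "13206" in base 8
Positional expansion:
  Digit '1' (value 1) x 8^4 = 4096
  Digit '3' (value 3) x 8^3 = 1536
  Digit '2' (value 2) x 8^2 = 128
  Digit '0' (value 0) x 8^1 = 0
  Digit '6' (value 6) x 8^0 = 6
Sum = 5766

5766
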